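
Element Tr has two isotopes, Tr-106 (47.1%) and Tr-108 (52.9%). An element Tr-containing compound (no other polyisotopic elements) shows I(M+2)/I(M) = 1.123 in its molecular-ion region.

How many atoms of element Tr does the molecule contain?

For n independent Tr atoms, I(M+2)/I(M) = n · (abundance Tr-108) / (abundance Tr-106) = n · 0.529/0.471.
n = 1.123 × 0.471/0.529 = 1.00 ≈ 1

1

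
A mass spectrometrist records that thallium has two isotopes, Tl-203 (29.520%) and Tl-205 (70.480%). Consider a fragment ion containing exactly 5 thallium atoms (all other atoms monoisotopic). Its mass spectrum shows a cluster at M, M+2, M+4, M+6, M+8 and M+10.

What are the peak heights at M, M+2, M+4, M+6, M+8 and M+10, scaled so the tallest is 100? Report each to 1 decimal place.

The 5 Tl atoms are independent, so intensities follow the terms of (0.29520 + 0.70480)^5.
P(M) = 0.29520^5 = 0.002242
P(M+2) = 5 × 0.29520^4 × 0.70480^1 = 0.026761
P(M+4) = 10 × 0.29520^3 × 0.70480^2 = 0.127785
P(M+6) = 10 × 0.29520^2 × 0.70480^3 = 0.305092
P(M+8) = 5 × 0.29520^1 × 0.70480^4 = 0.364208
P(M+10) = 0.70480^5 = 0.173912
The M+8 peak is largest (0.364208); scaling to 100 gives 0.6 : 7.3 : 35.1 : 83.8 : 100.0 : 47.8.

0.6 : 7.3 : 35.1 : 83.8 : 100.0 : 47.8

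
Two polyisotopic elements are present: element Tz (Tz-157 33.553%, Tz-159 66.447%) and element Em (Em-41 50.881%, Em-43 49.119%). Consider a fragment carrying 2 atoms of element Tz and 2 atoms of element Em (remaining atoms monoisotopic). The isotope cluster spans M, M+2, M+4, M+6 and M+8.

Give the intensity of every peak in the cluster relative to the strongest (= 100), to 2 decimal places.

Element Tz pattern (n=2): 0.11258038 : 0.44589924 : 0.44152038
Element Em pattern (n=2): 0.25888762 : 0.49984477 : 0.24126762
Convolve the two distributions (both contribute in 2-u steps):
  M: 0.11258038×0.25888762 = 0.029146
  M+2: 0.11258038×0.49984477 + 0.44589924×0.25888762 = 0.171711
  M+4: 0.11258038×0.24126762 + 0.44589924×0.49984477 + 0.44152038×0.25888762 = 0.364347
  M+6: 0.44589924×0.24126762 + 0.44152038×0.49984477 = 0.328273
  M+8: 0.44152038×0.24126762 = 0.106525
Scale to base peak (0.364347) = 100: 8.00 : 47.13 : 100.00 : 90.10 : 29.24

8.00 : 47.13 : 100.00 : 90.10 : 29.24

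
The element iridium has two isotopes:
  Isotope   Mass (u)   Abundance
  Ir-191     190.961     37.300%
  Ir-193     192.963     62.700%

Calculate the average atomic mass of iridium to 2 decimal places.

The abundance-weighted mean is 0.37300 × 190.961 + 0.62700 × 192.963
= 71.2285 + 120.9878 = 192.2163 u

192.22 u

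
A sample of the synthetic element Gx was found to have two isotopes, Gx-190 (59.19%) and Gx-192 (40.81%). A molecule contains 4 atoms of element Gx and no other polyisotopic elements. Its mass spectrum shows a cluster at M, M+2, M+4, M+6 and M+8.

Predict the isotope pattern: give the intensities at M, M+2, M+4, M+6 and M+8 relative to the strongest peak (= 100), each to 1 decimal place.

Each Gx atom is independently Gx-190 (p = 0.5919) or Gx-192 (q = 0.4081); the cluster is the binomial expansion (p + q)^4.
P(M) = 0.5919^4 = 0.122742
P(M+2) = 4 × 0.5919^3 × 0.4081^1 = 0.338510
P(M+4) = 6 × 0.5919^2 × 0.4081^2 = 0.350091
P(M+6) = 4 × 0.5919^1 × 0.4081^3 = 0.160919
P(M+8) = 0.4081^4 = 0.027737
The M+4 peak is largest (0.350091); scaling to 100 gives 35.1 : 96.7 : 100.0 : 46.0 : 7.9.

35.1 : 96.7 : 100.0 : 46.0 : 7.9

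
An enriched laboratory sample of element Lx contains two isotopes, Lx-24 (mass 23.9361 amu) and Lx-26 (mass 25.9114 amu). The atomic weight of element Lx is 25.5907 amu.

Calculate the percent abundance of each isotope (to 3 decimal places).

Lx-24: 16.236%, Lx-26: 83.764%

Writing the weighted mean with unknown fraction x of Lx-24:
23.9361·x + 25.9114·(1 − x) = 25.5907
(23.9361 − 25.9114)·x = 25.5907 − 25.9114
x = -0.3207 / -1.9753 = 0.16236 → 16.236% Lx-24, 83.764% Lx-26.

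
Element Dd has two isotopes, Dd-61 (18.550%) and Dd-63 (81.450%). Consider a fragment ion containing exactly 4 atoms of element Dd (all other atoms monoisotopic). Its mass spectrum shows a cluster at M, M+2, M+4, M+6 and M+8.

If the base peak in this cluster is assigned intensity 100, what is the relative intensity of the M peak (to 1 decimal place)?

(0.18550 + 0.81450)^4 gives M 0.0012, M+2 0.0208, M+4 0.1370, M+6 0.4009, M+8 0.4401; the largest is M+8.
P(M+8) = C(4,4) × 0.18550^0 × 0.81450^4 = 1 × 1.0000 × 0.44011316 = 0.440113 (base)
P(M) = C(4,0) × 0.18550^4 × 0.81450^0 = 1 × 0.00118407 × 1.0000 = 0.001184
Relative intensity = 0.001184 / 0.440113 × 100 = 0.3

0.3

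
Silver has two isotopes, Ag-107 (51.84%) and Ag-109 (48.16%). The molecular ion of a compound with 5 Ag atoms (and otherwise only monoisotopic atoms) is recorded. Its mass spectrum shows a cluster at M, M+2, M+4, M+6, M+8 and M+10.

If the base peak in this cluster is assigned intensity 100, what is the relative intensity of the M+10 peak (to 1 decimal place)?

8.0

(0.5184 + 0.4816)^5 gives M 0.0374, M+2 0.1739, M+4 0.3231, M+6 0.3002, M+8 0.1394, M+10 0.0259; the largest is M+4.
P(M+4) = C(5,2) × 0.5184^3 × 0.4816^2 = 10 × 0.13931407 × 0.23193856 = 0.323123 (base)
P(M+10) = C(5,5) × 0.5184^0 × 0.4816^5 = 1 × 1.0000 × 0.02590791 = 0.025908
Relative intensity = 0.025908 / 0.323123 × 100 = 8.0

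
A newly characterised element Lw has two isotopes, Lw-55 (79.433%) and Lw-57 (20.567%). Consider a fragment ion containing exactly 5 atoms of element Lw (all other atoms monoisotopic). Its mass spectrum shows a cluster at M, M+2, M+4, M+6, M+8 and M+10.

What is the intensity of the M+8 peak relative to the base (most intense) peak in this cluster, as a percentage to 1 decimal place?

Binomial terms of (0.79433 + 0.20567)^5: M 0.3162, M+2 0.4094, M+4 0.2120, M+6 0.0549, M+8 0.0071, M+10 0.0004 → M+2 is the base peak.
P(M+2) = C(5,1) × 0.79433^4 × 0.20567^1 = 5 × 0.39811071 × 0.20567 = 0.409397 (base)
P(M+8) = C(5,4) × 0.79433^1 × 0.20567^4 = 5 × 0.79433 × 0.0017893 = 0.007106
Relative intensity = 0.007106 / 0.409397 × 100 = 1.7

1.7%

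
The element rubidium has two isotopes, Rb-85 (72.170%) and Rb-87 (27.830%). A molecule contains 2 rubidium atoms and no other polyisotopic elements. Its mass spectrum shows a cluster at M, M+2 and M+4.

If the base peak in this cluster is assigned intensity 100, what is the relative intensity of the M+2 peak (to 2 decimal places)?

(0.72170 + 0.27830)^2 gives M 0.5209, M+2 0.4017, M+4 0.0775; the largest is M.
P(M) = C(2,0) × 0.72170^2 × 0.27830^0 = 1 × 0.52085089 × 1.0000 = 0.520851 (base)
P(M+2) = C(2,1) × 0.72170^1 × 0.27830^1 = 2 × 0.7217 × 0.2783 = 0.401698
Relative intensity = 0.401698 / 0.520851 × 100 = 77.12

77.12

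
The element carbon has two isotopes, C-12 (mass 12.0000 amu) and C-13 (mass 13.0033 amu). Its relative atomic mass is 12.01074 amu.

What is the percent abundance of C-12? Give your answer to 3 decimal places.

Writing the weighted mean with unknown fraction x of C-12:
12.0000·x + 13.0033·(1 − x) = 12.01074
(12.0000 − 13.0033)·x = 12.01074 − 13.0033
x = -0.99256 / -1.0033 = 0.98930 → 98.930% C-12, 1.070% C-13.

98.930%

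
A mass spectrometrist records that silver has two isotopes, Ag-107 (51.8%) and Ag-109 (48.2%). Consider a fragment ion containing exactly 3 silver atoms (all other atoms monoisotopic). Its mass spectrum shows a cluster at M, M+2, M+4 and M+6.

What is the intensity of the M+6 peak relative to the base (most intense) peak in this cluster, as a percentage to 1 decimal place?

Binomial terms of (0.518 + 0.482)^3: M 0.1390, M+2 0.3880, M+4 0.3610, M+6 0.1120 → M+2 is the base peak.
P(M+2) = C(3,1) × 0.518^2 × 0.482^1 = 3 × 0.268324 × 0.4820 = 0.387997 (base)
P(M+6) = C(3,3) × 0.518^0 × 0.482^3 = 1 × 1.0000 × 0.11198017 = 0.111980
Relative intensity = 0.111980 / 0.387997 × 100 = 28.9

28.9%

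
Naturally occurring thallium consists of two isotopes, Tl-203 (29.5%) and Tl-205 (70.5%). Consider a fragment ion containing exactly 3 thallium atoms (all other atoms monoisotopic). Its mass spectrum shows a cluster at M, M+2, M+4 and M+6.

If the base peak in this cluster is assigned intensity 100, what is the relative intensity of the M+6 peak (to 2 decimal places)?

(0.295 + 0.705)^3 gives M 0.0257, M+2 0.1841, M+4 0.4399, M+6 0.3504; the largest is M+4.
P(M+4) = C(3,2) × 0.295^1 × 0.705^2 = 3 × 0.2950 × 0.497025 = 0.439867 (base)
P(M+6) = C(3,3) × 0.295^0 × 0.705^3 = 1 × 1.0000 × 0.35040263 = 0.350403
Relative intensity = 0.350403 / 0.439867 × 100 = 79.66

79.66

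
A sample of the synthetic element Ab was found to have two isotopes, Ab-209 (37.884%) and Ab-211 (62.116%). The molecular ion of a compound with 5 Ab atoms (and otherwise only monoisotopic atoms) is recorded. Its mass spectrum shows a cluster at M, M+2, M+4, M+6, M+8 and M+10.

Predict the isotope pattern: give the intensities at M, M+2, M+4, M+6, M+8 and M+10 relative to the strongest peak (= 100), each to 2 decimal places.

Expanding (0.37884 + 0.62116)^5:
P(M) = 0.37884^5 = 0.007803
P(M+2) = 5 × 0.37884^4 × 0.62116^1 = 0.063973
P(M+4) = 10 × 0.37884^3 × 0.62116^2 = 0.209785
P(M+6) = 10 × 0.37884^2 × 0.62116^3 = 0.343971
P(M+8) = 5 × 0.37884^1 × 0.62116^4 = 0.281994
P(M+10) = 0.62116^5 = 0.092474
The M+6 peak is largest (0.343971); scaling to 100 gives 2.27 : 18.60 : 60.99 : 100.00 : 81.98 : 26.88.

2.27 : 18.60 : 60.99 : 100.00 : 81.98 : 26.88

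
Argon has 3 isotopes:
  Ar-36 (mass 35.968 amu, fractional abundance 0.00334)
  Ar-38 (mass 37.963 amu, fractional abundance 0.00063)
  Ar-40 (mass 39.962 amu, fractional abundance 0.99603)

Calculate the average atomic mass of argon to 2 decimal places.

39.95 amu

Average mass = Σ (abundance × isotope mass) = 0.00334 × 35.968 + 0.00063 × 37.963 + 0.99603 × 39.962
= 0.1201 + 0.0239 + 39.8034 = 39.9474 amu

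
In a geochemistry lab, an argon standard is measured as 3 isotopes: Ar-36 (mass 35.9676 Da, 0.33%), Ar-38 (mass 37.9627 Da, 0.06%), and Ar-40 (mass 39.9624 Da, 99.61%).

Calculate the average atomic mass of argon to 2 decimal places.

39.95 Da

Ar = Σ fᵢ·mᵢ = 0.0033 × 35.9676 + 0.0006 × 37.9627 + 0.9961 × 39.9624
= 0.11869 + 0.02278 + 39.80655 = 39.94802 Da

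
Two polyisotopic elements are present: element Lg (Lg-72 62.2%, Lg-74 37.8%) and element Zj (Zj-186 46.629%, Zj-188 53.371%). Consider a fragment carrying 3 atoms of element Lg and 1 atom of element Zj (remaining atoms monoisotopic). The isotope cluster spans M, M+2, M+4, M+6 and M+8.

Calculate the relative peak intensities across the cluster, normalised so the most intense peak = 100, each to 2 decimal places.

31.30 : 92.90 : 100.00 : 46.72 : 8.04

Element Lg pattern (n=3): 0.24064185 : 0.43872646 : 0.26662154 : 0.05401015
Element Zj pattern (n=1): 0.46629 : 0.53371
Convolve the two distributions (both contribute in 2-u steps):
  M: 0.24064185×0.46629 = 0.112209
  M+2: 0.24064185×0.53371 + 0.43872646×0.46629 = 0.333007
  M+4: 0.43872646×0.53371 + 0.26662154×0.46629 = 0.358476
  M+6: 0.26662154×0.53371 + 0.05401015×0.46629 = 0.167483
  M+8: 0.05401015×0.53371 = 0.028826
Scale to base peak (0.358476) = 100: 31.30 : 92.90 : 100.00 : 46.72 : 8.04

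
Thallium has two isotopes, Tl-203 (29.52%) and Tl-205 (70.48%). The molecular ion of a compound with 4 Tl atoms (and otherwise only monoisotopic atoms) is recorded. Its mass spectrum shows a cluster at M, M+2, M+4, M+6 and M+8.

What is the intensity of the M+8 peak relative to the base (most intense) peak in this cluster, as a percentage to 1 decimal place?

59.7%

Binomial terms of (0.2952 + 0.7048)^4: M 0.0076, M+2 0.0725, M+4 0.2597, M+6 0.4134, M+8 0.2468 → M+6 is the base peak.
P(M+6) = C(4,3) × 0.2952^1 × 0.7048^3 = 4 × 0.2952 × 0.35010449 = 0.413403 (base)
P(M+8) = C(4,4) × 0.2952^0 × 0.7048^4 = 1 × 1.0000 × 0.24675365 = 0.246754
Relative intensity = 0.246754 / 0.413403 × 100 = 59.7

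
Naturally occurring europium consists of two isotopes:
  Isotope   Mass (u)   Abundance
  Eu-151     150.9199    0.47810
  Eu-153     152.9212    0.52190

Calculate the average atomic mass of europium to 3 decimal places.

Ar = Σ fᵢ·mᵢ = 0.47810 × 150.9199 + 0.52190 × 152.9212
= 72.15480 + 79.80957 = 151.96437 u

151.964 u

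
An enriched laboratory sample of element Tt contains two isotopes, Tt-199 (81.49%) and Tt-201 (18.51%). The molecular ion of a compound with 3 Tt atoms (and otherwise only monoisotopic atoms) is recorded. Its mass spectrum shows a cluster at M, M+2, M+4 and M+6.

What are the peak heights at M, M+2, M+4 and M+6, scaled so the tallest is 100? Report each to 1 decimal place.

The 3 Tt atoms are independent, so intensities follow the terms of (0.8149 + 0.1851)^3.
P(M) = 0.8149^3 = 0.541144
P(M+2) = 3 × 0.8149^2 × 0.1851^1 = 0.368754
P(M+4) = 3 × 0.8149^1 × 0.1851^2 = 0.083760
P(M+6) = 0.1851^3 = 0.006342
The M peak is largest (0.541144); scaling to 100 gives 100.0 : 68.1 : 15.5 : 1.2.

100.0 : 68.1 : 15.5 : 1.2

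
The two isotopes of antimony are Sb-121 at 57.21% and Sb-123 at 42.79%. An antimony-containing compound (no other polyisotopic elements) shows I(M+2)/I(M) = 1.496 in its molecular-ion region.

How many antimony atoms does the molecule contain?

With n Sb atoms, P(M+2)/P(M) = C(n,1)·p^(n−1)q / p^n = n·q/p = n · 0.4279/0.5721.
n = 1.496 × 0.5721/0.4279 = 2.00 ≈ 2

2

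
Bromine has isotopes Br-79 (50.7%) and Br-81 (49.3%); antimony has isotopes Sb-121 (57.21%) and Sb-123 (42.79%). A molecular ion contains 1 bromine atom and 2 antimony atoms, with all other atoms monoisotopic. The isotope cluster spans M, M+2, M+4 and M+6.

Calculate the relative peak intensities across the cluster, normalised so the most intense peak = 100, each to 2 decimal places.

Bromine pattern (n=1): 0.5070 : 0.4930
Antimony pattern (n=2): 0.32729841 : 0.48960318 : 0.18309841
Convolve the two distributions (both contribute in 2-u steps):
  M: 0.5070×0.32729841 = 0.165940
  M+2: 0.5070×0.48960318 + 0.4930×0.32729841 = 0.409587
  M+4: 0.5070×0.18309841 + 0.4930×0.48960318 = 0.334205
  M+6: 0.4930×0.18309841 = 0.090268
Scale to base peak (0.409587) = 100: 40.51 : 100.00 : 81.60 : 22.04

40.51 : 100.00 : 81.60 : 22.04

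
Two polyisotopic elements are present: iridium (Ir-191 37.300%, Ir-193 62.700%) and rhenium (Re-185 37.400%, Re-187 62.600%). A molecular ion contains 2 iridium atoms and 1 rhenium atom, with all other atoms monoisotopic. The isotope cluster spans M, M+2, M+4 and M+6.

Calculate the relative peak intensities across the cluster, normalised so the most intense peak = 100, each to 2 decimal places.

11.83 : 59.57 : 100.00 : 55.95

Iridium pattern (n=2): 0.139129 : 0.467742 : 0.393129
Rhenium pattern (n=1): 0.3740 : 0.6260
Convolve the two distributions (both contribute in 2-u steps):
  M: 0.139129×0.3740 = 0.052034
  M+2: 0.139129×0.6260 + 0.467742×0.3740 = 0.262030
  M+4: 0.467742×0.6260 + 0.393129×0.3740 = 0.439837
  M+6: 0.393129×0.6260 = 0.246099
Scale to base peak (0.439837) = 100: 11.83 : 59.57 : 100.00 : 55.95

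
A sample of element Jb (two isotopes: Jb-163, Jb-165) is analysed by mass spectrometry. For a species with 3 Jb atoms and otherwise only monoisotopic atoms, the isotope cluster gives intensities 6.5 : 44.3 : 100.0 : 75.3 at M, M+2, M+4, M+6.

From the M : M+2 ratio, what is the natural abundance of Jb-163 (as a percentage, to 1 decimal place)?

Write p for the Jb-163 fraction. I(M+2)/I(M) = [C(3,1)·p^2·(1−p)] / p^3 = 3·(1−p)/p = 44.3/6.5 = 6.8154
(1−p)/p = 6.8154/3 = 2.2718  ⇒  p = 1/(1 + 2.2718) = 0.3056
Jb-163: 30.6%, Jb-165: 69.4%.

30.6%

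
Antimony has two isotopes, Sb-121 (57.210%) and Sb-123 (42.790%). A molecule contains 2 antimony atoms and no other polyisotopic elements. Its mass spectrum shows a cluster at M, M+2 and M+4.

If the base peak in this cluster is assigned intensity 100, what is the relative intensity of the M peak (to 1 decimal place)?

66.8

Binomial terms of (0.57210 + 0.42790)^2: M 0.3273, M+2 0.4896, M+4 0.1831 → M+2 is the base peak.
P(M+2) = C(2,1) × 0.57210^1 × 0.42790^1 = 2 × 0.5721 × 0.4279 = 0.489603 (base)
P(M) = C(2,0) × 0.57210^2 × 0.42790^0 = 1 × 0.32729841 × 1.0000 = 0.327298
Relative intensity = 0.327298 / 0.489603 × 100 = 66.8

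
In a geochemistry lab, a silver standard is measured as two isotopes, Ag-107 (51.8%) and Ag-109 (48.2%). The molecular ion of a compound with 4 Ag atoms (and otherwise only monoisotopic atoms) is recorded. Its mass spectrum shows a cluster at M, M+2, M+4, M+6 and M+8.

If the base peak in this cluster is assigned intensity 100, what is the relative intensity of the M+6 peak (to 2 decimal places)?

62.03

Binomial terms of (0.518 + 0.482)^4: M 0.0720, M+2 0.2680, M+4 0.3740, M+6 0.2320, M+8 0.0540 → M+4 is the base peak.
P(M+4) = C(4,2) × 0.518^2 × 0.482^2 = 6 × 0.268324 × 0.232324 = 0.374029 (base)
P(M+6) = C(4,3) × 0.518^1 × 0.482^3 = 4 × 0.5180 × 0.11198017 = 0.232023
Relative intensity = 0.232023 / 0.374029 × 100 = 62.03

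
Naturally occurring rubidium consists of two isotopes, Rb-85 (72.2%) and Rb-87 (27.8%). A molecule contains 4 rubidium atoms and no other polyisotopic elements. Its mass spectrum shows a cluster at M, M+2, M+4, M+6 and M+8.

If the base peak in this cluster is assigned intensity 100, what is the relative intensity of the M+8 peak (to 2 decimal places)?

(0.722 + 0.278)^4 gives M 0.2717, M+2 0.4185, M+4 0.2417, M+6 0.0620, M+8 0.0060; the largest is M+2.
P(M+2) = C(4,1) × 0.722^3 × 0.278^1 = 4 × 0.37636705 × 0.2780 = 0.418520 (base)
P(M+8) = C(4,4) × 0.722^0 × 0.278^4 = 1 × 1.0000 × 0.00597282 = 0.005973
Relative intensity = 0.005973 / 0.418520 × 100 = 1.43

1.43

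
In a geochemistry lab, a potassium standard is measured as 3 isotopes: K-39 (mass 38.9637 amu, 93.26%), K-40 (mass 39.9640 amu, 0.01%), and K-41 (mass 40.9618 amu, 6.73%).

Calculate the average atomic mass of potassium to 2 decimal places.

The abundance-weighted mean is 0.9326 × 38.9637 + 0.0001 × 39.9640 + 0.0673 × 40.9618
= 36.33755 + 0.00400 + 2.75673 = 39.09828 amu

39.10 amu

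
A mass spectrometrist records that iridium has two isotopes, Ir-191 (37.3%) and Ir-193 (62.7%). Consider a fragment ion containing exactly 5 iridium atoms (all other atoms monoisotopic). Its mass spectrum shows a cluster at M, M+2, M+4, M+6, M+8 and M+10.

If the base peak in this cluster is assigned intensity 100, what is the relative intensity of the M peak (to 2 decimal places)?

2.11

(0.373 + 0.627)^5 gives M 0.0072, M+2 0.0607, M+4 0.2040, M+6 0.3429, M+8 0.2882, M+10 0.0969; the largest is M+6.
P(M+6) = C(5,3) × 0.373^2 × 0.627^3 = 10 × 0.139129 × 0.24649188 = 0.342942 (base)
P(M) = C(5,0) × 0.373^5 × 0.627^0 = 1 × 0.00722012 × 1.0000 = 0.007220
Relative intensity = 0.007220 / 0.342942 × 100 = 2.11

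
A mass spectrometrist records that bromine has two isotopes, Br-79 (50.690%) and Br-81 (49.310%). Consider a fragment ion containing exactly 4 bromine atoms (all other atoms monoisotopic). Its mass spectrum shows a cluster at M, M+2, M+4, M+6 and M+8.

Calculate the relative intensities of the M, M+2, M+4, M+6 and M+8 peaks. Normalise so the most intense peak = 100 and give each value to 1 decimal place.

Expanding (0.50690 + 0.49310)^4:
P(M) = 0.50690^4 = 0.066022
P(M+2) = 4 × 0.50690^3 × 0.49310^1 = 0.256899
P(M+4) = 6 × 0.50690^2 × 0.49310^2 = 0.374857
P(M+6) = 4 × 0.50690^1 × 0.49310^3 = 0.243101
P(M+8) = 0.49310^4 = 0.059121
The M+4 peak is largest (0.374857); scaling to 100 gives 17.6 : 68.5 : 100.0 : 64.9 : 15.8.

17.6 : 68.5 : 100.0 : 64.9 : 15.8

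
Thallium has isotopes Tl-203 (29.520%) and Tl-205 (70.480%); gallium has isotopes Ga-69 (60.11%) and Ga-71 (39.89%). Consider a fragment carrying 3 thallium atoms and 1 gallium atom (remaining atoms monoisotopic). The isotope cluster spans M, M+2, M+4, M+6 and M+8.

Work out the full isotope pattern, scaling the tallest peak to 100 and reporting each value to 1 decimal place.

Thallium pattern (n=3): 0.02572463 : 0.18425524 : 0.43991564 : 0.35010449
Gallium pattern (n=1): 0.6011 : 0.3989
Convolve the two distributions (both contribute in 2-u steps):
  M: 0.02572463×0.6011 = 0.015463
  M+2: 0.02572463×0.3989 + 0.18425524×0.6011 = 0.121017
  M+4: 0.18425524×0.3989 + 0.43991564×0.6011 = 0.337933
  M+6: 0.43991564×0.3989 + 0.35010449×0.6011 = 0.385930
  M+8: 0.35010449×0.3989 = 0.139657
Scale to base peak (0.385930) = 100: 4.0 : 31.4 : 87.6 : 100.0 : 36.2

4.0 : 31.4 : 87.6 : 100.0 : 36.2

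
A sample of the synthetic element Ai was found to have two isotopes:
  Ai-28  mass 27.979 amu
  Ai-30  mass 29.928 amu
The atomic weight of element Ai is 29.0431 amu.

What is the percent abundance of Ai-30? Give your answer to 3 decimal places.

Let x be the fractional abundance of Ai-28; then Ai-30 has abundance 1 − x.
27.979·x + 29.928·(1 − x) = 29.0431
(27.979 − 29.928)·x = 29.0431 − 29.928
x = -0.8849 / -1.949 = 0.45403 → 45.403% Ai-28, 54.597% Ai-30.

54.597%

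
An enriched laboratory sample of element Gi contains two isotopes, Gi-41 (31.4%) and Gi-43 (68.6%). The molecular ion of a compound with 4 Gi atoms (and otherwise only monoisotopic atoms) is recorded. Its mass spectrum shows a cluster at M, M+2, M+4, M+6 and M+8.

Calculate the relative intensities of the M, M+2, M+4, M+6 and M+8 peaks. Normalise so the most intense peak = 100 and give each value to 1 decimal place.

Each Gi atom is independently Gi-41 (p = 0.314) or Gi-43 (q = 0.686); the cluster is the binomial expansion (p + q)^4.
P(M) = 0.314^4 = 0.009721
P(M+2) = 4 × 0.314^3 × 0.686^1 = 0.084952
P(M+4) = 6 × 0.314^2 × 0.686^2 = 0.278393
P(M+6) = 4 × 0.314^1 × 0.686^3 = 0.405473
P(M+8) = 0.686^4 = 0.221461
The M+6 peak is largest (0.405473); scaling to 100 gives 2.4 : 21.0 : 68.7 : 100.0 : 54.6.

2.4 : 21.0 : 68.7 : 100.0 : 54.6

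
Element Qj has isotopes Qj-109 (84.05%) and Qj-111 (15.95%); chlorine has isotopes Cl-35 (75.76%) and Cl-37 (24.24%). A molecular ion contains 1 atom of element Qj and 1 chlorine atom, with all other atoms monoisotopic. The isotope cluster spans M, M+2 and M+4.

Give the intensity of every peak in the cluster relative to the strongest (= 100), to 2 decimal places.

Element Qj pattern (n=1): 0.8405 : 0.1595
Chlorine pattern (n=1): 0.7576 : 0.2424
Convolve the two distributions (both contribute in 2-u steps):
  M: 0.8405×0.7576 = 0.636763
  M+2: 0.8405×0.2424 + 0.1595×0.7576 = 0.324574
  M+4: 0.1595×0.2424 = 0.038663
Scale to base peak (0.636763) = 100: 100.00 : 50.97 : 6.07

100.00 : 50.97 : 6.07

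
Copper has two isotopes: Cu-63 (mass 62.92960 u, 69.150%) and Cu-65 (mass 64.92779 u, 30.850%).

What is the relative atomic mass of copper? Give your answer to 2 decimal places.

Average mass = Σ (abundance × isotope mass) = 0.69150 × 62.92960 + 0.30850 × 64.92779
= 43.515818 + 20.030223 = 63.546041 u

63.55 u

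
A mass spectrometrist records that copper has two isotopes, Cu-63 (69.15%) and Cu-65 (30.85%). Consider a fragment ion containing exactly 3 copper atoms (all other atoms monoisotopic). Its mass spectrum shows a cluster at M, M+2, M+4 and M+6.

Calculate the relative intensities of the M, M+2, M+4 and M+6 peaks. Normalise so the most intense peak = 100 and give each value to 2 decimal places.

74.72 : 100.00 : 44.61 : 6.63

Each Cu atom is independently Cu-63 (p = 0.6915) or Cu-65 (q = 0.3085); the cluster is the binomial expansion (p + q)^3.
P(M) = 0.6915^3 = 0.330656
P(M+2) = 3 × 0.6915^2 × 0.3085^1 = 0.442548
P(M+4) = 3 × 0.6915^1 × 0.3085^2 = 0.197435
P(M+6) = 0.3085^3 = 0.029361
The M+2 peak is largest (0.442548); scaling to 100 gives 74.72 : 100.00 : 44.61 : 6.63.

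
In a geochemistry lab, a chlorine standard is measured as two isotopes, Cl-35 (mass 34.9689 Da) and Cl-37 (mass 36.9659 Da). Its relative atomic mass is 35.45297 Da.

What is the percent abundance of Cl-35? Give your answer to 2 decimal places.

75.76%

Writing the weighted mean with unknown fraction x of Cl-35:
34.9689·x + 36.9659·(1 − x) = 35.45297
(34.9689 − 36.9659)·x = 35.45297 − 36.9659
x = -1.51293 / -1.9970 = 0.75760 → 75.76% Cl-35, 24.24% Cl-37.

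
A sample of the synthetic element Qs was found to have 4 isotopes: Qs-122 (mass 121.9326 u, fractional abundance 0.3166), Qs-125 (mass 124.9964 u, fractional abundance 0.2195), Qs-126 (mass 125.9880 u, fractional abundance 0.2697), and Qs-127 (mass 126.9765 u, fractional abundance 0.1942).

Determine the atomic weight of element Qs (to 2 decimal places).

124.68 u

Average mass = Σ (abundance × isotope mass) = 0.3166 × 121.9326 + 0.2195 × 124.9964 + 0.2697 × 125.9880 + 0.1942 × 126.9765
= 38.60386 + 27.43671 + 33.97896 + 24.65884 = 124.67837 u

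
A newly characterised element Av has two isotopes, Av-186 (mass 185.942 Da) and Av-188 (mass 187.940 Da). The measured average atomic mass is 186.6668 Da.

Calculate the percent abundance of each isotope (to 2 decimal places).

With x = fraction of Av-186 (so Av-188 is 1 − x):
185.942·x + 187.940·(1 − x) = 186.6668
(185.942 − 187.940)·x = 186.6668 − 187.940
x = -1.2732 / -1.998 = 0.63724 → 63.72% Av-186, 36.28% Av-188.

Av-186: 63.72%, Av-188: 36.28%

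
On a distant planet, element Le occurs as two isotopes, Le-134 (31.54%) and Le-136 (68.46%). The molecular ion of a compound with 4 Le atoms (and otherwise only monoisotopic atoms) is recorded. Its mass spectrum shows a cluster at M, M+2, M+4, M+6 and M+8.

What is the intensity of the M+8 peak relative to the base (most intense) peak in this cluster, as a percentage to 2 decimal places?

Binomial terms of (0.3154 + 0.6846)^4: M 0.0099, M+2 0.0859, M+4 0.2797, M+6 0.4048, M+8 0.2197 → M+6 is the base peak.
P(M+6) = C(4,3) × 0.3154^1 × 0.6846^3 = 4 × 0.3154 × 0.32085638 = 0.404792 (base)
P(M+8) = C(4,4) × 0.3154^0 × 0.6846^4 = 1 × 1.0000 × 0.21965828 = 0.219658
Relative intensity = 0.219658 / 0.404792 × 100 = 54.26

54.26%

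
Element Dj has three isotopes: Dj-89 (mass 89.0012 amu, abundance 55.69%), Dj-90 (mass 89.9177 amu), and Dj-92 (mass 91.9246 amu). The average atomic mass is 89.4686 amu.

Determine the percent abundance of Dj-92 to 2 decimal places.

The remaining 44.31% is split between Dj-90 (fraction x) and Dj-92 (fraction 0.4431 − x).
Substituting: 89.9177x + 91.9246(0.4431 − x) = 39.90383172
(89.9177 − 91.9246)x = -0.82795854  ⇒  x = 0.41256, y = 0.03054
Dj-90: 41.26%, Dj-92: 3.05%.

3.05%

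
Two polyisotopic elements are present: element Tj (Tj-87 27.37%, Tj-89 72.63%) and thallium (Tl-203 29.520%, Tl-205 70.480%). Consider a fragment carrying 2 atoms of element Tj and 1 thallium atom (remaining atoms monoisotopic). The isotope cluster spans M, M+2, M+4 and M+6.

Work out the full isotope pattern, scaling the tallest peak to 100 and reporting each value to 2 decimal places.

Element Tj pattern (n=2): 0.07491169 : 0.39757662 : 0.52751169
Thallium pattern (n=1): 0.2952 : 0.7048
Convolve the two distributions (both contribute in 2-u steps):
  M: 0.07491169×0.2952 = 0.022114
  M+2: 0.07491169×0.7048 + 0.39757662×0.2952 = 0.170162
  M+4: 0.39757662×0.7048 + 0.52751169×0.2952 = 0.435933
  M+6: 0.52751169×0.7048 = 0.371790
Scale to base peak (0.435933) = 100: 5.07 : 39.03 : 100.00 : 85.29

5.07 : 39.03 : 100.00 : 85.29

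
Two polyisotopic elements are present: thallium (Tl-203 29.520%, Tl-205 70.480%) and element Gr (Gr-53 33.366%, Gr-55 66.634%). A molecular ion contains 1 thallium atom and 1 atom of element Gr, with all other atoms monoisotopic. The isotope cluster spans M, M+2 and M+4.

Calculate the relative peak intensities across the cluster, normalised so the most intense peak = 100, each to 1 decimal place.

21.0 : 92.0 : 100.0

Thallium pattern (n=1): 0.2952 : 0.7048
Element Gr pattern (n=1): 0.33366 : 0.66634
Convolve the two distributions (both contribute in 2-u steps):
  M: 0.2952×0.33366 = 0.098496
  M+2: 0.2952×0.66634 + 0.7048×0.33366 = 0.431867
  M+4: 0.7048×0.66634 = 0.469636
Scale to base peak (0.469636) = 100: 21.0 : 92.0 : 100.0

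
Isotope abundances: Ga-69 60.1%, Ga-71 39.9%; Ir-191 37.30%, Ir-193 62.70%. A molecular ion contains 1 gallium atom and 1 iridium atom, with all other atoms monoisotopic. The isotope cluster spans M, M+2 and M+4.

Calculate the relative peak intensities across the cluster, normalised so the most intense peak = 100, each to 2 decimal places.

Gallium pattern (n=1): 0.6010 : 0.3990
Iridium pattern (n=1): 0.3730 : 0.6270
Convolve the two distributions (both contribute in 2-u steps):
  M: 0.6010×0.3730 = 0.224173
  M+2: 0.6010×0.6270 + 0.3990×0.3730 = 0.525654
  M+4: 0.3990×0.6270 = 0.250173
Scale to base peak (0.525654) = 100: 42.65 : 100.00 : 47.59

42.65 : 100.00 : 47.59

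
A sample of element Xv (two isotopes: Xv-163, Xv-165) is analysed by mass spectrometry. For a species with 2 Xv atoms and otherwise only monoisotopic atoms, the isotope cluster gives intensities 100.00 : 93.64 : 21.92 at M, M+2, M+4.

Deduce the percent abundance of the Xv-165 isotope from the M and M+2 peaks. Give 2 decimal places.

Let p = fractional abundance of Xv-163. I(M+2)/I(M) = [C(2,1)·p^1·(1−p)] / p^2 = 2·(1−p)/p = 93.64/100.00 = 0.9364
(1−p)/p = 0.9364/2 = 0.4682  ⇒  p = 1/(1 + 0.4682) = 0.6811
Xv-163: 68.11%, Xv-165: 31.89%.

31.89%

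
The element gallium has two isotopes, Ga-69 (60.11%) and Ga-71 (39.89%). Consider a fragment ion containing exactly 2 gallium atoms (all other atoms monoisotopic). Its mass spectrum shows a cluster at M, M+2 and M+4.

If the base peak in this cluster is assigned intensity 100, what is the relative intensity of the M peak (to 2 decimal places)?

75.34

Term probabilities: M 0.3613, M+2 0.4796, M+4 0.1591. Base peak = M+2.
P(M+2) = C(2,1) × 0.6011^1 × 0.3989^1 = 2 × 0.6011 × 0.3989 = 0.479558 (base)
P(M) = C(2,0) × 0.6011^2 × 0.3989^0 = 1 × 0.36132121 × 1.0000 = 0.361321
Relative intensity = 0.361321 / 0.479558 × 100 = 75.34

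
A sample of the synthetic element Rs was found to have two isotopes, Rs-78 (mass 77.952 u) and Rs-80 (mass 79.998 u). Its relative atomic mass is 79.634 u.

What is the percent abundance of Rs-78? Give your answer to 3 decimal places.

Let x be the fractional abundance of Rs-78; then Rs-80 has abundance 1 − x.
77.952·x + 79.998·(1 − x) = 79.634
(77.952 − 79.998)·x = 79.634 − 79.998
x = -0.364 / -2.046 = 0.17791 → 17.791% Rs-78, 82.209% Rs-80.

17.791%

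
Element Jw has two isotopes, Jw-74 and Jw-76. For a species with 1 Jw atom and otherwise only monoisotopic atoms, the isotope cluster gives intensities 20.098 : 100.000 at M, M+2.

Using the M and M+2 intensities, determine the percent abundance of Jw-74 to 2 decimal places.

16.73%

Write p for the Jw-74 fraction. I(M+2)/I(M) = [C(1,1)·p^0·(1−p)] / p^1 = 1·(1−p)/p = 100.000/20.098 = 4.9756
(1−p)/p = 4.9756/1 = 4.9756  ⇒  p = 1/(1 + 4.9756) = 0.1673
Jw-74: 16.73%, Jw-76: 83.27%.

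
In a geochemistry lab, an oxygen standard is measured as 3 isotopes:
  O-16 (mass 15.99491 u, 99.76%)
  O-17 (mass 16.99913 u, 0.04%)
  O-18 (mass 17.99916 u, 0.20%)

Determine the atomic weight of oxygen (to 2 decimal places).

Average mass = Σ (abundance × isotope mass) = 0.9976 × 15.99491 + 0.0004 × 16.99913 + 0.0020 × 17.99916
= 15.956522 + 0.006800 + 0.035998 = 15.999320 u

16.00 u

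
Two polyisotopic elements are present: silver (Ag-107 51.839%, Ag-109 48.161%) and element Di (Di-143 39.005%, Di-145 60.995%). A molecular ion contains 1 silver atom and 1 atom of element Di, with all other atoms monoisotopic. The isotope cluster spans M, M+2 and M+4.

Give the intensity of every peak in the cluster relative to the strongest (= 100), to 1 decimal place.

Silver pattern (n=1): 0.51839 : 0.48161
Element Di pattern (n=1): 0.39005 : 0.60995
Convolve the two distributions (both contribute in 2-u steps):
  M: 0.51839×0.39005 = 0.202198
  M+2: 0.51839×0.60995 + 0.48161×0.39005 = 0.504044
  M+4: 0.48161×0.60995 = 0.293758
Scale to base peak (0.504044) = 100: 40.1 : 100.0 : 58.3

40.1 : 100.0 : 58.3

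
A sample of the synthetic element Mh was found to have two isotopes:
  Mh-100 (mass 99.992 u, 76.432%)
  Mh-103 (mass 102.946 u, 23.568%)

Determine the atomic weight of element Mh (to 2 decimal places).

100.69 u

Weight each isotope mass by its fractional abundance: 0.76432 × 99.992 + 0.23568 × 102.946
= 76.4259 + 24.2623 = 100.6882 u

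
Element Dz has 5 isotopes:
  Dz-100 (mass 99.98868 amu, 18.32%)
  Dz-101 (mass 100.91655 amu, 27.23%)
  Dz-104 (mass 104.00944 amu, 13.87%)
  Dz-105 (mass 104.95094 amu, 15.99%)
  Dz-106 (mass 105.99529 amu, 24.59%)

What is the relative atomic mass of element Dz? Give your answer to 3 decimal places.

103.070 amu

The abundance-weighted mean is 0.1832 × 99.98868 + 0.2723 × 100.91655 + 0.1387 × 104.00944 + 0.1599 × 104.95094 + 0.2459 × 105.99529
= 18.317926 + 27.479577 + 14.426109 + 16.781655 + 26.064242 = 103.069509 amu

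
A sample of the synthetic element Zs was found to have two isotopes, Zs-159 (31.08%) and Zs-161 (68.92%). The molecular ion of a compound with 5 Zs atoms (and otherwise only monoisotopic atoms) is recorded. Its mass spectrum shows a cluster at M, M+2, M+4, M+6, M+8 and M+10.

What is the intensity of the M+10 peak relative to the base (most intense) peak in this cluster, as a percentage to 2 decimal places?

44.35%

Binomial terms of (0.3108 + 0.6892)^5: M 0.0029, M+2 0.0322, M+4 0.1426, M+6 0.3162, M+8 0.3506, M+10 0.1555 → M+8 is the base peak.
P(M+8) = C(5,4) × 0.3108^1 × 0.6892^4 = 5 × 0.3108 × 0.22562181 = 0.350616 (base)
P(M+10) = C(5,5) × 0.3108^0 × 0.6892^5 = 1 × 1.0000 × 0.15549855 = 0.155499
Relative intensity = 0.155499 / 0.350616 × 100 = 44.35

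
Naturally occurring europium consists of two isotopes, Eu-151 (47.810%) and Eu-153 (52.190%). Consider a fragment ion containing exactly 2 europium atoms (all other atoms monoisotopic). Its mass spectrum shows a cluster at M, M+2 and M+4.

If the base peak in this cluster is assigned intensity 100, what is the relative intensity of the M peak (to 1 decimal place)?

Term probabilities: M 0.2286, M+2 0.4990, M+4 0.2724. Base peak = M+2.
P(M+2) = C(2,1) × 0.47810^1 × 0.52190^1 = 2 × 0.4781 × 0.5219 = 0.499041 (base)
P(M) = C(2,0) × 0.47810^2 × 0.52190^0 = 1 × 0.22857961 × 1.0000 = 0.228580
Relative intensity = 0.228580 / 0.499041 × 100 = 45.8

45.8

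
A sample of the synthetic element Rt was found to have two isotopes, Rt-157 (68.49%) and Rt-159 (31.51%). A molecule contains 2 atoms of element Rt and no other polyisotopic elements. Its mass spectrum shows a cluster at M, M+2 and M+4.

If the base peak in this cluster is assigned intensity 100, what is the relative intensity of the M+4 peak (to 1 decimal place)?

Term probabilities: M 0.4691, M+2 0.4316, M+4 0.0993. Base peak = M.
P(M) = C(2,0) × 0.6849^2 × 0.3151^0 = 1 × 0.46908801 × 1.0000 = 0.469088 (base)
P(M+4) = C(2,2) × 0.6849^0 × 0.3151^2 = 1 × 1.0000 × 0.09928801 = 0.099288
Relative intensity = 0.099288 / 0.469088 × 100 = 21.2

21.2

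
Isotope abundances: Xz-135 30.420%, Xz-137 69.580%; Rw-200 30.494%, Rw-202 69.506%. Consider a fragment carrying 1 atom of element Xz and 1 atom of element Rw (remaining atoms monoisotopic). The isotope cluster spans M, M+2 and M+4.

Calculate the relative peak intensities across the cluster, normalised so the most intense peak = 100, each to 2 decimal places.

19.18 : 87.59 : 100.00

Element Xz pattern (n=1): 0.3042 : 0.6958
Element Rw pattern (n=1): 0.30494 : 0.69506
Convolve the two distributions (both contribute in 2-u steps):
  M: 0.3042×0.30494 = 0.092763
  M+2: 0.3042×0.69506 + 0.6958×0.30494 = 0.423615
  M+4: 0.6958×0.69506 = 0.483623
Scale to base peak (0.483623) = 100: 19.18 : 87.59 : 100.00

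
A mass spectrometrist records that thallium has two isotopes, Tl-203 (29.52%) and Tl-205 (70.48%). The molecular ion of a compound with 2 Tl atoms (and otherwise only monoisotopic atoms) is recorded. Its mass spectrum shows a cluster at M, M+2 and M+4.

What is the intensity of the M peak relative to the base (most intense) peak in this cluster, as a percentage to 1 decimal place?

Term probabilities: M 0.0871, M+2 0.4161, M+4 0.4967. Base peak = M+4.
P(M+4) = C(2,2) × 0.2952^0 × 0.7048^2 = 1 × 1.0000 × 0.49674304 = 0.496743 (base)
P(M) = C(2,0) × 0.2952^2 × 0.7048^0 = 1 × 0.08714304 × 1.0000 = 0.087143
Relative intensity = 0.087143 / 0.496743 × 100 = 17.5

17.5%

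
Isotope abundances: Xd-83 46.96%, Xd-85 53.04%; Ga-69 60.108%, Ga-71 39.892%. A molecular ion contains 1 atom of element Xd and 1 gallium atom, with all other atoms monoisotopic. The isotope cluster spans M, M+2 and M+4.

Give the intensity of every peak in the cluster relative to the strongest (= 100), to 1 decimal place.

55.8 : 100.0 : 41.8

Element Xd pattern (n=1): 0.4696 : 0.5304
Gallium pattern (n=1): 0.60108 : 0.39892
Convolve the two distributions (both contribute in 2-u steps):
  M: 0.4696×0.60108 = 0.282267
  M+2: 0.4696×0.39892 + 0.5304×0.60108 = 0.506146
  M+4: 0.5304×0.39892 = 0.211587
Scale to base peak (0.506146) = 100: 55.8 : 100.0 : 41.8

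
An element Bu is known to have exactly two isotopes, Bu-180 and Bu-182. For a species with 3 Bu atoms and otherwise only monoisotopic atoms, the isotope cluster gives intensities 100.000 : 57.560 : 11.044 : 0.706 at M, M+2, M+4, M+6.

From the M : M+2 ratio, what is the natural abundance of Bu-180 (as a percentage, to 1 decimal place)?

83.9%

Let p = fractional abundance of Bu-180. I(M+2)/I(M) = [C(3,1)·p^2·(1−p)] / p^3 = 3·(1−p)/p = 57.560/100.000 = 0.5756
(1−p)/p = 0.5756/3 = 0.1919  ⇒  p = 1/(1 + 0.1919) = 0.8390
Bu-180: 83.9%, Bu-182: 16.1%.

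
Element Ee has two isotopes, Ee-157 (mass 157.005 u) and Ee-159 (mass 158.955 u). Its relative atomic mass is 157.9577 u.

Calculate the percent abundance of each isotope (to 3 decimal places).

Let x be the fractional abundance of Ee-157; then Ee-159 has abundance 1 − x.
157.005·x + 158.955·(1 − x) = 157.9577
(157.005 − 158.955)·x = 157.9577 − 158.955
x = -0.9973 / -1.950 = 0.51144 → 51.144% Ee-157, 48.856% Ee-159.

Ee-157: 51.144%, Ee-159: 48.856%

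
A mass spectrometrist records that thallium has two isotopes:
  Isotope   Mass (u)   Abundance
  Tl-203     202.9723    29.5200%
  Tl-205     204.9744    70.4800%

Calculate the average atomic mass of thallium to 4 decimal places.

204.3834 u

The abundance-weighted mean is 0.295200 × 202.9723 + 0.704800 × 204.9744
= 59.91742 + 144.46596 = 204.38338 u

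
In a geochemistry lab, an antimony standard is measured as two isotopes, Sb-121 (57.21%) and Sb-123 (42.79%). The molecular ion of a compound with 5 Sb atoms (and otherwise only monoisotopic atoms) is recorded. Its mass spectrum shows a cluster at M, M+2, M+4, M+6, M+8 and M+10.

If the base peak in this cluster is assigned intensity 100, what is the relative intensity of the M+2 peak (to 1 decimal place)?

66.8

Term probabilities: M 0.0613, M+2 0.2292, M+4 0.3428, M+6 0.2564, M+8 0.0959, M+10 0.0143. Base peak = M+4.
P(M+4) = C(5,2) × 0.5721^3 × 0.4279^2 = 10 × 0.18724742 × 0.18309841 = 0.342847 (base)
P(M+2) = C(5,1) × 0.5721^4 × 0.4279^1 = 5 × 0.10712425 × 0.4279 = 0.229192
Relative intensity = 0.229192 / 0.342847 × 100 = 66.8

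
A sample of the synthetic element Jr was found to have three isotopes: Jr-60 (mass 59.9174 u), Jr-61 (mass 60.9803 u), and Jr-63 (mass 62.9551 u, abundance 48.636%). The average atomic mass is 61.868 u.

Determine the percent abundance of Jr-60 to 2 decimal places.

6.85%

Let x and y be the fractions of Jr-60 and Jr-61. Then x + y = 1 − 0.48636 = 0.51364 and 59.9174x + 60.9803y = 61.868 − 0.48636×62.9551 = 31.249157564.
Substituting: 59.9174x + 60.9803(0.51364 − x) = 31.249157564
(59.9174 − 60.9803)x = -0.072763728  ⇒  x = 0.06846, y = 0.44518
Jr-60: 6.85%, Jr-61: 44.52%.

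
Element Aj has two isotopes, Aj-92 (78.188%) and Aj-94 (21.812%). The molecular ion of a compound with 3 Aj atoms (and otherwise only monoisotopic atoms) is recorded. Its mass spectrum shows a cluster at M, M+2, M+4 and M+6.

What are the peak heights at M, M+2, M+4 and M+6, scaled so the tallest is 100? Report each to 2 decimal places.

Each Aj atom is independently Aj-92 (p = 0.78188) or Aj-94 (q = 0.21812); the cluster is the binomial expansion (p + q)^3.
P(M) = 0.78188^3 = 0.477992
P(M+2) = 3 × 0.78188^2 × 0.21812^1 = 0.400034
P(M+4) = 3 × 0.78188^1 × 0.21812^2 = 0.111597
P(M+6) = 0.21812^3 = 0.010377
The M peak is largest (0.477992); scaling to 100 gives 100.00 : 83.69 : 23.35 : 2.17.

100.00 : 83.69 : 23.35 : 2.17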